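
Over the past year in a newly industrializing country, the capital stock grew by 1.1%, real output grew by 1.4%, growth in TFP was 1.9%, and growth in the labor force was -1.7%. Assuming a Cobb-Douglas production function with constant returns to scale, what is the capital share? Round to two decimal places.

gY = gA + α·gK + (1−α)·gL, so gY − gA − gL = α(gK − gL).
1.4 − 1.9 + 1.7 = α × (1.1 − (-1.7)).
1.2 = 2.8 α, so α = 0.4286.

α = 0.43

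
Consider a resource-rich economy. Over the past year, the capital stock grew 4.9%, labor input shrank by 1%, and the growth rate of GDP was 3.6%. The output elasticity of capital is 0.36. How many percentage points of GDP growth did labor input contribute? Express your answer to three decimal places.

-0.640

Labor's share = 1 − 0.36 = 0.64.
Contribution = share × growth = 0.64 × (-1) = -0.64 pp.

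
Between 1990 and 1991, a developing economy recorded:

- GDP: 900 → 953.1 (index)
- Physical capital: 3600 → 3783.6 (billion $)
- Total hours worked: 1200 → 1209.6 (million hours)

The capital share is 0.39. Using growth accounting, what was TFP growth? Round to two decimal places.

GDP growth = (953.1 − 900) / 900 = 5.9%.
Physical capital growth = (3783.6 − 3600) / 3600 = 5.1%.
Total hours worked growth = (1209.6 − 1200) / 1200 = 0.8%.
Labor's share = 1 − 0.39 = 0.61.
Physical capital: 0.39 × 5.1 = 1.989 pp.
Total hours worked: 0.61 × 0.8 = 0.488 pp.
TFP growth = 5.9 − 2.477 = 3.423%.

3.42%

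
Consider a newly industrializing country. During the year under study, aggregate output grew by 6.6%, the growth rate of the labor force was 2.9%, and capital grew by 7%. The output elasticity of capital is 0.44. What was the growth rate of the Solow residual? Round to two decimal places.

1.90%

Labor's share = 1 − 0.44 = 0.56.
Capital: 0.44 × 7 = 3.08 pp.
The labor force: 0.56 × 2.9 = 1.624 pp.
TFP growth = 6.6 − 4.704 = 1.896%.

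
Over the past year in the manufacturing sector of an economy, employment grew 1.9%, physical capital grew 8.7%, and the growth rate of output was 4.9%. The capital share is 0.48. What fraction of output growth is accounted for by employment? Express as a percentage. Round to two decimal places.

Labor's share = 1 − 0.48 = 0.52.
Employment contributed 0.52 × 1.9 = 0.988 pp.
Share of growth = 0.988 / 4.9 × 100 = 20.1633%.

20.16%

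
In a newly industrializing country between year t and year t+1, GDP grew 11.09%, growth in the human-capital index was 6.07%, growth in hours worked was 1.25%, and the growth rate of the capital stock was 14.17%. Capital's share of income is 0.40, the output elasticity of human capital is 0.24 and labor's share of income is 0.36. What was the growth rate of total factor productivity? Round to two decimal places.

Labor's share = 1 − 0.4 − 0.24 = 0.36.
The capital stock: 0.4 × 14.17 = 5.668 pp.
The human-capital index: 0.24 × 6.07 = 1.4568 pp.
Hours worked: 0.36 × 1.25 = 0.45 pp.
TFP growth = 11.09 − 7.5748 = 3.5152%.

Total factor productivity growth was 3.52%.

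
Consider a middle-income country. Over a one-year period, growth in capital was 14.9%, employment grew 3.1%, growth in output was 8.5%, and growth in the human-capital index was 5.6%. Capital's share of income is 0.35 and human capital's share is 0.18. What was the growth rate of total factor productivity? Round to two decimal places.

Labor's share = 1 − 0.35 − 0.18 = 0.47.
Capital: 0.35 × 14.9 = 5.215 pp.
The human-capital index: 0.18 × 5.6 = 1.008 pp.
Employment: 0.47 × 3.1 = 1.457 pp.
TFP growth = 8.5 − 7.68 = 0.82%.

0.82%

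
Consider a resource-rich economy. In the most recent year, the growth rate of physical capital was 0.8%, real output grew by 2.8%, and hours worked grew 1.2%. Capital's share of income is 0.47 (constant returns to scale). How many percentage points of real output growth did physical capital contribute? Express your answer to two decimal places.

Contribution = share × growth = 0.47 × 0.8 = 0.376 pp.

0.38 percentage points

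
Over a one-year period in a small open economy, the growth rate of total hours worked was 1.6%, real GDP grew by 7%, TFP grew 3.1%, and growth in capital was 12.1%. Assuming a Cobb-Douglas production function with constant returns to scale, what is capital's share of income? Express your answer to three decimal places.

0.219

gY = gA + α·gK + (1−α)·gL, so gY − gA − gL = α(gK − gL).
7 − 3.1 − 1.6 = α × (12.1 − 1.6).
2.3 = 10.5 α, so α = 0.21905.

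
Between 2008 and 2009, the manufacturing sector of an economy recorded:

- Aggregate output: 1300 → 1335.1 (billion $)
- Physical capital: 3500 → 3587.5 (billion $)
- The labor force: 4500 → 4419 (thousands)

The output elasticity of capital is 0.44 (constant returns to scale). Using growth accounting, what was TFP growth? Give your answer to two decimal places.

Aggregate output growth = (1335.1 − 1300) / 1300 = 2.7%.
Physical capital growth = (3587.5 − 3500) / 3500 = 2.5%.
The labor force growth = (4419 − 4500) / 4500 = -1.8%.
Labor's share = 1 − 0.44 = 0.56.
Physical capital: 0.44 × 2.5 = 1.1 pp.
The labor force: 0.56 × (-1.8) = -1.008 pp.
TFP growth = 2.7 − 0.092 = 2.608%.

TFP growth was 2.61%.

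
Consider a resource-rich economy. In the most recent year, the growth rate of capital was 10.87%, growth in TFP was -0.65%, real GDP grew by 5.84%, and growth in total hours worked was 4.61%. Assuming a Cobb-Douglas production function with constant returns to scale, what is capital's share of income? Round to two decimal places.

α = 0.30

gY = gA + α·gK + (1−α)·gL, so gY − gA − gL = α(gK − gL).
5.84 + 0.65 − 4.61 = α × (10.87 − 4.61).
1.88 = 6.26 α, so α = 0.3003.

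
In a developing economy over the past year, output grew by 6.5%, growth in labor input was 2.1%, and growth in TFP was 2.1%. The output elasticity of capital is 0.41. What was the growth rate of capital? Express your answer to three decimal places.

Capital grew 7.710%.

Labor's share = 1 − 0.41 = 0.59.
gY = gA + 0.59×2.1 + 0.41×g.
0.41×g = 6.5 − 2.1 − 1.239 = 3.161.
g = 3.161 / 0.41 = 7.70976%.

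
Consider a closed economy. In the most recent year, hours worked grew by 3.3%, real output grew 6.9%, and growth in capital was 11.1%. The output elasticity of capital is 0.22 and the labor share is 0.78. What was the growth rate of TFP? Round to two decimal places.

1.88%

Labor's share = 1 − 0.22 = 0.78.
Capital: 0.22 × 11.1 = 2.442 pp.
Hours worked: 0.78 × 3.3 = 2.574 pp.
TFP growth = 6.9 − 5.016 = 1.884%.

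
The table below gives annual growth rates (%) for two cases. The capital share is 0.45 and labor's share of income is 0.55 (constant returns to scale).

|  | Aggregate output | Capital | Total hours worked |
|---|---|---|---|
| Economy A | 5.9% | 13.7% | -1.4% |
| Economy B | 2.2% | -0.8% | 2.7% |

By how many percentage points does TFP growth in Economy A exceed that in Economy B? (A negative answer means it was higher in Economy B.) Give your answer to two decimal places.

Labor's share = 1 − 0.45 = 0.55.
Economy A: TFP = 5.9 − 6.165 + 0.77 = 0.505%.
Economy B: TFP = 2.2 + 0.36 − 1.485 = 1.075%.
Difference = 0.505 − (1.075) = -0.57 pp.

-0.57 percentage points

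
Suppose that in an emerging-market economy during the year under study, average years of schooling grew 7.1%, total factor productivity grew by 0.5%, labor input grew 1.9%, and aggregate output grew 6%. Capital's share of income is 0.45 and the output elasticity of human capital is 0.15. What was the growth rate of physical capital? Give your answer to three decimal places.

Physical capital grew 8.167%.

Labor's share = 1 − 0.45 − 0.15 = 0.4.
gY = gA + 0.15×7.1 + 0.4×1.9 + 0.45×g.
0.45×g = 6 − 0.5 − 1.825 = 3.675.
g = 3.675 / 0.45 = 8.16667%.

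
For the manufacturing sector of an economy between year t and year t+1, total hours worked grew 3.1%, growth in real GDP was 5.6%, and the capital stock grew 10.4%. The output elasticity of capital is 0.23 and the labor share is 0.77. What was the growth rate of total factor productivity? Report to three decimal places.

0.821%

Labor's share = 1 − 0.23 = 0.77.
The capital stock: 0.23 × 10.4 = 2.392 pp.
Total hours worked: 0.77 × 3.1 = 2.387 pp.
TFP growth = 5.6 − 4.779 = 0.821%.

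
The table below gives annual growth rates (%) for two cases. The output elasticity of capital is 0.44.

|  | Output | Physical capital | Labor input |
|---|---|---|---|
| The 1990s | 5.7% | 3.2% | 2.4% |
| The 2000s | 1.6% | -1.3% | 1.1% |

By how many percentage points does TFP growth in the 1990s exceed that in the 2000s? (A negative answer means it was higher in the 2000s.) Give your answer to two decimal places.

1.39 percentage points

Labor's share = 1 − 0.44 = 0.56.
The 1990s: TFP = 5.7 − 1.408 − 1.344 = 2.948%.
The 2000s: TFP = 1.6 + 0.572 − 0.616 = 1.556%.
Difference = 2.948 − (1.556) = 1.392 pp.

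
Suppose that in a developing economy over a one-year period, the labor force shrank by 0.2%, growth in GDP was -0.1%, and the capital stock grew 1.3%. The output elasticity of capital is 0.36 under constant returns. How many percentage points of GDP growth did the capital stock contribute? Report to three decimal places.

Contribution = share × growth = 0.36 × 1.3 = 0.468 pp.

0.468 percentage points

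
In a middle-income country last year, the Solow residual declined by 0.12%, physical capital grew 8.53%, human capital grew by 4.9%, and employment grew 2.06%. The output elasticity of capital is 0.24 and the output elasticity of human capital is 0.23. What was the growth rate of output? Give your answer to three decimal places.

4.146%

Labor's share = 1 − 0.24 − 0.23 = 0.53.
Physical capital: 0.24 × 8.53 = 2.0472 pp.
Human capital: 0.23 × 4.9 = 1.127 pp.
Employment: 0.53 × 2.06 = 1.0918 pp.
Output growth = -0.12 + 4.266 = 4.146%.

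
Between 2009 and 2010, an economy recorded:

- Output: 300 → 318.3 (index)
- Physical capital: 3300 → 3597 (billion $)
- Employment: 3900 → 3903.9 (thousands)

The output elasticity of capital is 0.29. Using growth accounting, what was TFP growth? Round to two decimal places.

Output growth = (318.3 − 300) / 300 = 6.1%.
Physical capital growth = (3597 − 3300) / 3300 = 9%.
Employment growth = (3903.9 − 3900) / 3900 = 0.1%.
Labor's share = 1 − 0.29 = 0.71.
Physical capital: 0.29 × 9 = 2.61 pp.
Employment: 0.71 × 0.1 = 0.071 pp.
TFP growth = 6.1 − 2.681 = 3.419%.

3.42%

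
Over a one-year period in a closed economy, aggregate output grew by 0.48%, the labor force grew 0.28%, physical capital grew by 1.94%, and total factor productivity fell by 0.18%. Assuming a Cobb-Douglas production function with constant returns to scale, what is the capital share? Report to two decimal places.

gY = gA + α·gK + (1−α)·gL, so gY − gA − gL = α(gK − gL).
0.48 + 0.18 − 0.28 = α × (1.94 − 0.28).
0.38 = 1.66 α, so α = 0.2289.

α = 0.23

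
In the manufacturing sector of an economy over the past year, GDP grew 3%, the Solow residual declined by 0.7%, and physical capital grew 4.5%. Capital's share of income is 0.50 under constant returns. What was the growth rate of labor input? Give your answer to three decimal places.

Labor's share = 1 − 0.5 = 0.5.
gY = gA + 0.5×4.5 + 0.5×g.
0.5×g = 3 + 0.7 − 2.25 = 1.45.
g = 1.45 / 0.5 = 2.9%.

Labor input growth was 2.900%.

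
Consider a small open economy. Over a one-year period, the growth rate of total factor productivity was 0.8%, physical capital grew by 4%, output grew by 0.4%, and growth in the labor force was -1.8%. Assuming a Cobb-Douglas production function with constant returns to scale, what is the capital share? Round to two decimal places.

α = 0.24

gY = gA + α·gK + (1−α)·gL, so gY − gA − gL = α(gK − gL).
0.4 − 0.8 + 1.8 = α × (4 − (-1.8)).
1.4 = 5.8 α, so α = 0.2414.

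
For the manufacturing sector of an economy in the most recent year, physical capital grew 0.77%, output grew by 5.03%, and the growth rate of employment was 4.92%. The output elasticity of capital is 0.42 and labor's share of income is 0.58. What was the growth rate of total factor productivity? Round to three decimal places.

Total factor productivity grew 1.853%.

Labor's share = 1 − 0.42 = 0.58.
Physical capital: 0.42 × 0.77 = 0.3234 pp.
Employment: 0.58 × 4.92 = 2.8536 pp.
TFP growth = 5.03 − 3.177 = 1.853%.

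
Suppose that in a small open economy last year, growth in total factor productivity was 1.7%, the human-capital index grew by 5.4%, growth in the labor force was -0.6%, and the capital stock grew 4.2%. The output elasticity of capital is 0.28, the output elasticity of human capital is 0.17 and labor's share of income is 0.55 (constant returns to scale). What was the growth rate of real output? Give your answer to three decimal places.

3.464%

Labor's share = 1 − 0.28 − 0.17 = 0.55.
The capital stock: 0.28 × 4.2 = 1.176 pp.
The human-capital index: 0.17 × 5.4 = 0.918 pp.
The labor force: 0.55 × (-0.6) = -0.33 pp.
Output growth = 1.7 + 1.764 = 3.464%.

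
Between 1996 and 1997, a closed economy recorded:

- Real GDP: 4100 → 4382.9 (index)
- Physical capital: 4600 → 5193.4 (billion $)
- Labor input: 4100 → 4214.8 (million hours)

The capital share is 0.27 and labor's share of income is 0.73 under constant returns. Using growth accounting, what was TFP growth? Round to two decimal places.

1.37%

Real GDP growth = (4382.9 − 4100) / 4100 = 6.9%.
Physical capital growth = (5193.4 − 4600) / 4600 = 12.9%.
Labor input growth = (4214.8 − 4100) / 4100 = 2.8%.
Labor's share = 1 − 0.27 = 0.73.
Physical capital: 0.27 × 12.9 = 3.483 pp.
Labor input: 0.73 × 2.8 = 2.044 pp.
TFP growth = 6.9 − 5.527 = 1.373%.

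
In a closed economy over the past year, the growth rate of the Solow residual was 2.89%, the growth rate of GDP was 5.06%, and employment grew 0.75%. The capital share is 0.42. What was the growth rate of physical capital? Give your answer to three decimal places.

4.131%

Labor's share = 1 − 0.42 = 0.58.
gY = gA + 0.58×0.75 + 0.42×g.
0.42×g = 5.06 − 2.89 − 0.435 = 1.735.
g = 1.735 / 0.42 = 4.13095%.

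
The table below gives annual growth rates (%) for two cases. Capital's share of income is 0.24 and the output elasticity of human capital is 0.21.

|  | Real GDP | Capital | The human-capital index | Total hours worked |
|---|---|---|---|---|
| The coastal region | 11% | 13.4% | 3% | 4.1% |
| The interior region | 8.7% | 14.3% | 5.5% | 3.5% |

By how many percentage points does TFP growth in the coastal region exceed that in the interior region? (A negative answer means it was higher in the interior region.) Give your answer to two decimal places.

Labor's share = 1 − 0.24 − 0.21 = 0.55.
The coastal region: TFP = 11 − 3.216 − 0.63 − 2.255 = 4.899%.
The interior region: TFP = 8.7 − 3.432 − 1.155 − 1.925 = 2.188%.
Difference = 4.899 − (2.188) = 2.711 pp.

2.71 percentage points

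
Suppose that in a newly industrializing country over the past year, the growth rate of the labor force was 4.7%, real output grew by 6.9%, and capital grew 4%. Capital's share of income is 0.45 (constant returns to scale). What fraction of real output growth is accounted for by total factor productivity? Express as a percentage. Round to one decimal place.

36.4%

Labor's share = 1 − 0.45 = 0.55.
Capital: 0.45 × 4 = 1.8 pp.
The labor force: 0.55 × 4.7 = 2.585 pp.
TFP growth = 6.9 − 4.385 = 2.515%.
TFP share of growth = 2.515 / 6.9 × 100 = 36.449%.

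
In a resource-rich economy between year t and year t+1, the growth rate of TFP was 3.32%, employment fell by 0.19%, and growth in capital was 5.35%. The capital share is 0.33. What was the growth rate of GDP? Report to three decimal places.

GDP growth was 4.958%.

Labor's share = 1 − 0.33 = 0.67.
Capital: 0.33 × 5.35 = 1.7655 pp.
Employment: 0.67 × (-0.19) = -0.1273 pp.
Output growth = 3.32 + 1.6382 = 4.9582%.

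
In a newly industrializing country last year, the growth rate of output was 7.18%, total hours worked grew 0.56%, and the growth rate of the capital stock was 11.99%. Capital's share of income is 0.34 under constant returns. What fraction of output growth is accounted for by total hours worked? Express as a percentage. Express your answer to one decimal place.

Labor's share = 1 − 0.34 = 0.66.
Total hours worked contributed 0.66 × 0.56 = 0.3696 pp.
Share of growth = 0.3696 / 7.18 × 100 = 5.148%.

Total hours worked accounted for 5.1% of growth.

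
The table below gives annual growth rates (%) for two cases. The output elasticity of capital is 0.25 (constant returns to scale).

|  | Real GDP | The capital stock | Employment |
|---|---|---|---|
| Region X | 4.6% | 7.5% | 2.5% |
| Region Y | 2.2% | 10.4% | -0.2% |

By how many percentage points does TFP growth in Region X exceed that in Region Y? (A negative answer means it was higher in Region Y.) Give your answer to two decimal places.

1.10 percentage points

Labor's share = 1 − 0.25 = 0.75.
Region X: TFP = 4.6 − 1.875 − 1.875 = 0.85%.
Region Y: TFP = 2.2 − 2.6 + 0.15 = -0.25%.
Difference = 0.85 − (-0.25) = 1.1 pp.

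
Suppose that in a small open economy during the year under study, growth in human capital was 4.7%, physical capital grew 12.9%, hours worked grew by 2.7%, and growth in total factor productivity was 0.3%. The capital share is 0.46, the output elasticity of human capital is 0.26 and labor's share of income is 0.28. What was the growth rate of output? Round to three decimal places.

Output grew 8.212%.

Labor's share = 1 − 0.46 − 0.26 = 0.28.
Physical capital: 0.46 × 12.9 = 5.934 pp.
Human capital: 0.26 × 4.7 = 1.222 pp.
Hours worked: 0.28 × 2.7 = 0.756 pp.
Output growth = 0.3 + 7.912 = 8.212%.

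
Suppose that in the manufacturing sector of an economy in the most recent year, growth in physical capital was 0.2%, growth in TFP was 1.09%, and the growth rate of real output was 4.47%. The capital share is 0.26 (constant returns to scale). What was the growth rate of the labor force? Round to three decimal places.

Labor's share = 1 − 0.26 = 0.74.
gY = gA + 0.26×0.2 + 0.74×g.
0.74×g = 4.47 − 1.09 − 0.052 = 3.328.
g = 3.328 / 0.74 = 4.4973%.

The labor force growth was 4.497%.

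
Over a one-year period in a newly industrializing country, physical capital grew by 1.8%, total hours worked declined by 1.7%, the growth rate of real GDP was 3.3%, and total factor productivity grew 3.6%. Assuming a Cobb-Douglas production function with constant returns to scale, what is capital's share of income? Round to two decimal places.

gY = gA + α·gK + (1−α)·gL, so gY − gA − gL = α(gK − gL).
3.3 − 3.6 + 1.7 = α × (1.8 − (-1.7)).
1.4 = 3.5 α, so α = 0.4.

0.40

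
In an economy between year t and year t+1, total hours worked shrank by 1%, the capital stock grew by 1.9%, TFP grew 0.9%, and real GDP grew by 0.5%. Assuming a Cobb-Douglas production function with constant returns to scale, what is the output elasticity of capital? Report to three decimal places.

gY = gA + α·gK + (1−α)·gL, so gY − gA − gL = α(gK − gL).
0.5 − 0.9 + 1 = α × (1.9 − (-1)).
0.6 = 2.9 α, so α = 0.2069.

α = 0.207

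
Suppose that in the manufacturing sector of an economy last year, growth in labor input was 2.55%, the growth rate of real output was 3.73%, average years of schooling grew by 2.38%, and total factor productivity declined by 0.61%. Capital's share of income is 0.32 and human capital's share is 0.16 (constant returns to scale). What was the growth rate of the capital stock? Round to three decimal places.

Labor's share = 1 − 0.32 − 0.16 = 0.52.
gY = gA + 0.16×2.38 + 0.52×2.55 + 0.32×g.
0.32×g = 3.73 + 0.61 − 1.7068 = 2.6332.
g = 2.6332 / 0.32 = 8.22875%.

The capital stock grew 8.229%.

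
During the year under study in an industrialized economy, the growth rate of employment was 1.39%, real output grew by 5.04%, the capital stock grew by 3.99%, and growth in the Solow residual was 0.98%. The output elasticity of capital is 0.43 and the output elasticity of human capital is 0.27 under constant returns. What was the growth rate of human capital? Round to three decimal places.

Labor's share = 1 − 0.43 − 0.27 = 0.3.
gY = gA + 0.43×3.99 + 0.3×1.39 + 0.27×g.
0.27×g = 5.04 − 0.98 − 2.1327 = 1.9273.
g = 1.9273 / 0.27 = 7.13815%.

Human capital grew 7.138%.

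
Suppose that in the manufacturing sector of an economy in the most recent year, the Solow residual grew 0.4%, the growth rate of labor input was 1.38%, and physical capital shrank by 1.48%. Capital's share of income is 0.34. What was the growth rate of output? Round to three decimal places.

Output growth was 0.808%.

Labor's share = 1 − 0.34 = 0.66.
Physical capital: 0.34 × (-1.48) = -0.5032 pp.
Labor input: 0.66 × 1.38 = 0.9108 pp.
Output growth = 0.4 + 0.4076 = 0.8076%.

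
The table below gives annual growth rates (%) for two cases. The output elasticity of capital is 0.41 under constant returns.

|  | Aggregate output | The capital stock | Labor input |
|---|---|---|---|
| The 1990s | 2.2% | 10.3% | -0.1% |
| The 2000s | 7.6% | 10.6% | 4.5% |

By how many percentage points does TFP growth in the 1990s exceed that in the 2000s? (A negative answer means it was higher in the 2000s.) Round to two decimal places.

-2.56 percentage points

Labor's share = 1 − 0.41 = 0.59.
The 1990s: TFP = 2.2 − 4.223 + 0.059 = -1.964%.
The 2000s: TFP = 7.6 − 4.346 − 2.655 = 0.599%.
Difference = -1.964 − (0.599) = -2.563 pp.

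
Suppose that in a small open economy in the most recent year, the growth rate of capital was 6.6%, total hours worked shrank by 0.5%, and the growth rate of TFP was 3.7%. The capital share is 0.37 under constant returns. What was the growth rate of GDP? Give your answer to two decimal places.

Labor's share = 1 − 0.37 = 0.63.
Capital: 0.37 × 6.6 = 2.442 pp.
Total hours worked: 0.63 × (-0.5) = -0.315 pp.
Output growth = 3.7 + 2.127 = 5.827%.

5.83%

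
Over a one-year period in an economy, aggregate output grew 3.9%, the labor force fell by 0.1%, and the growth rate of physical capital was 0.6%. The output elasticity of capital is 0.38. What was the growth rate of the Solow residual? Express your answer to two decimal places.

3.73%

Labor's share = 1 − 0.38 = 0.62.
Physical capital: 0.38 × 0.6 = 0.228 pp.
The labor force: 0.62 × (-0.1) = -0.062 pp.
TFP growth = 3.9 − 0.166 = 3.734%.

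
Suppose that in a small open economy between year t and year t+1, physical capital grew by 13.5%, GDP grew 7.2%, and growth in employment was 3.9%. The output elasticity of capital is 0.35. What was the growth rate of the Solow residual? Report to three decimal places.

Labor's share = 1 − 0.35 = 0.65.
Physical capital: 0.35 × 13.5 = 4.725 pp.
Employment: 0.65 × 3.9 = 2.535 pp.
TFP growth = 7.2 − 7.26 = -0.06%.

-0.060%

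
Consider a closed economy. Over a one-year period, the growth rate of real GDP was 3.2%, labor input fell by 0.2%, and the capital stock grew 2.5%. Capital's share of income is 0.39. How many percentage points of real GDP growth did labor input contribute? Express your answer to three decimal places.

Labor's share = 1 − 0.39 = 0.61.
Contribution = share × growth = 0.61 × (-0.2) = -0.122 pp.

-0.122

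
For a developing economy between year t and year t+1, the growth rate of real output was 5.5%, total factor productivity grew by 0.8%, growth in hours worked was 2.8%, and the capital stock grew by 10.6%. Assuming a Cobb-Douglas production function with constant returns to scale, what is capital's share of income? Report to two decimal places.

0.24

gY = gA + α·gK + (1−α)·gL, so gY − gA − gL = α(gK − gL).
5.5 − 0.8 − 2.8 = α × (10.6 − 2.8).
1.9 = 7.8 α, so α = 0.2436.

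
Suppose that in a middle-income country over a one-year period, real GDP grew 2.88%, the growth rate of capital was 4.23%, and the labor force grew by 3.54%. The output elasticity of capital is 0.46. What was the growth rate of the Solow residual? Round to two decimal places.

-0.98%

Labor's share = 1 − 0.46 = 0.54.
Capital: 0.46 × 4.23 = 1.9458 pp.
The labor force: 0.54 × 3.54 = 1.9116 pp.
TFP growth = 2.88 − 3.8574 = -0.9774%.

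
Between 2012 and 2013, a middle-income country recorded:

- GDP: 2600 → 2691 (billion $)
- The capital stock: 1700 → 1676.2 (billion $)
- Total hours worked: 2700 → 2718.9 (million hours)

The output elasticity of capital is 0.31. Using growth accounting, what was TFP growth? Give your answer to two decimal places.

GDP growth = (2691 − 2600) / 2600 = 3.5%.
The capital stock growth = (1676.2 − 1700) / 1700 = -1.4%.
Total hours worked growth = (2718.9 − 2700) / 2700 = 0.7%.
Labor's share = 1 − 0.31 = 0.69.
The capital stock: 0.31 × (-1.4) = -0.434 pp.
Total hours worked: 0.69 × 0.7 = 0.483 pp.
TFP growth = 3.5 − 0.049 = 3.451%.

3.45%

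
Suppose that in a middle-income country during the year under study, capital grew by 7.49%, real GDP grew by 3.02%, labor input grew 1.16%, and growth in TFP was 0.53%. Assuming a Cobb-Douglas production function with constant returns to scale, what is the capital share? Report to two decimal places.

gY = gA + α·gK + (1−α)·gL, so gY − gA − gL = α(gK − gL).
3.02 − 0.53 − 1.16 = α × (7.49 − 1.16).
1.33 = 6.33 α, so α = 0.2101.

The capital share is 0.21.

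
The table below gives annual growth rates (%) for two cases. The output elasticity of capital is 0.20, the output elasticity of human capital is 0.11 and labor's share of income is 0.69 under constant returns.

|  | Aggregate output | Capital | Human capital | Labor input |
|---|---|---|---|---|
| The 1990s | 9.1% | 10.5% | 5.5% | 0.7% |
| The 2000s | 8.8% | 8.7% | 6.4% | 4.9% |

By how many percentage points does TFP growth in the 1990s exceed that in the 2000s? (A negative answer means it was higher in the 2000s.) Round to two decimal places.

2.94 percentage points

Labor's share = 1 − 0.2 − 0.11 = 0.69.
The 1990s: TFP = 9.1 − 2.1 − 0.605 − 0.483 = 5.912%.
The 2000s: TFP = 8.8 − 1.74 − 0.704 − 3.381 = 2.975%.
Difference = 5.912 − (2.975) = 2.937 pp.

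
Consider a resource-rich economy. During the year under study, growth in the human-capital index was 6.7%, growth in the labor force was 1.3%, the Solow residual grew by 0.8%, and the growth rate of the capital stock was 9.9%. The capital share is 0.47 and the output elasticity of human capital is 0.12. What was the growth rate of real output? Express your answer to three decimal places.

Labor's share = 1 − 0.47 − 0.12 = 0.41.
The capital stock: 0.47 × 9.9 = 4.653 pp.
The human-capital index: 0.12 × 6.7 = 0.804 pp.
The labor force: 0.41 × 1.3 = 0.533 pp.
Output growth = 0.8 + 5.99 = 6.79%.

Real output grew 6.790%.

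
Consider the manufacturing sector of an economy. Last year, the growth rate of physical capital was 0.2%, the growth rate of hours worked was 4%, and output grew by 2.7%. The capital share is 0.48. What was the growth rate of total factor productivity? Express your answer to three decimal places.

Labor's share = 1 − 0.48 = 0.52.
Physical capital: 0.48 × 0.2 = 0.096 pp.
Hours worked: 0.52 × 4 = 2.08 pp.
TFP growth = 2.7 − 2.176 = 0.524%.

Total factor productivity grew 0.524%.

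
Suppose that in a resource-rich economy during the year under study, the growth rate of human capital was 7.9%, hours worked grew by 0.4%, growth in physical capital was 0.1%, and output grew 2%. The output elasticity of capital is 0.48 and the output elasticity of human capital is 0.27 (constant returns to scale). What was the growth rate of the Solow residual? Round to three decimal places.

Labor's share = 1 − 0.48 − 0.27 = 0.25.
Physical capital: 0.48 × 0.1 = 0.048 pp.
Human capital: 0.27 × 7.9 = 2.133 pp.
Hours worked: 0.25 × 0.4 = 0.1 pp.
TFP growth = 2 − 2.281 = -0.281%.

-0.281%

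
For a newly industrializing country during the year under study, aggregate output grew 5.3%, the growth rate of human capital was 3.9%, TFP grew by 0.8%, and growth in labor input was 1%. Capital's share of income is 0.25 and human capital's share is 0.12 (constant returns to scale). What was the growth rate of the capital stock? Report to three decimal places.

Labor's share = 1 − 0.25 − 0.12 = 0.63.
gY = gA + 0.12×3.9 + 0.63×1 + 0.25×g.
0.25×g = 5.3 − 0.8 − 1.098 = 3.402.
g = 3.402 / 0.25 = 13.608%.

The capital stock growth was 13.608%.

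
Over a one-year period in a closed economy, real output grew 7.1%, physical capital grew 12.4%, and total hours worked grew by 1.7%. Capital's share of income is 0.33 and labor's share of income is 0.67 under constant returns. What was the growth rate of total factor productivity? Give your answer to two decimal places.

Labor's share = 1 − 0.33 = 0.67.
Physical capital: 0.33 × 12.4 = 4.092 pp.
Total hours worked: 0.67 × 1.7 = 1.139 pp.
TFP growth = 7.1 − 5.231 = 1.869%.

1.87%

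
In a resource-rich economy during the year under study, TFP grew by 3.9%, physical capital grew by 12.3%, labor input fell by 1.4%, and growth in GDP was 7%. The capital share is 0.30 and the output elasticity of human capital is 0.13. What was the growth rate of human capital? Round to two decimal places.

Human capital grew 1.60%.

Labor's share = 1 − 0.3 − 0.13 = 0.57.
gY = gA + 0.3×12.3 + 0.57×(-1.4) + 0.13×g.
0.13×g = 7 − 3.9 − 2.892 = 0.208.
g = 0.208 / 0.13 = 1.6%.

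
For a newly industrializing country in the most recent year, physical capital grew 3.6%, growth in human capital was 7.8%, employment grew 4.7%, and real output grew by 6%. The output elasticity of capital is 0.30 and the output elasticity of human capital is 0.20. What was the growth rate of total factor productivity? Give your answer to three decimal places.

Labor's share = 1 − 0.3 − 0.2 = 0.5.
Physical capital: 0.3 × 3.6 = 1.08 pp.
Human capital: 0.2 × 7.8 = 1.56 pp.
Employment: 0.5 × 4.7 = 2.35 pp.
TFP growth = 6 − 4.99 = 1.01%.

1.010%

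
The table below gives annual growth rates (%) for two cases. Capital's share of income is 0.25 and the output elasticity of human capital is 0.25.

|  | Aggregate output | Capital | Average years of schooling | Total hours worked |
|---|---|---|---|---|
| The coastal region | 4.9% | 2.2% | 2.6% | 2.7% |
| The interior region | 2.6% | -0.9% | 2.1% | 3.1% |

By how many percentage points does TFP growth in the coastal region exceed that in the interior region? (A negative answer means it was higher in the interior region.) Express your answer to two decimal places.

1.60 percentage points

Labor's share = 1 − 0.25 − 0.25 = 0.5.
The coastal region: TFP = 4.9 − 0.55 − 0.65 − 1.35 = 2.35%.
The interior region: TFP = 2.6 + 0.225 − 0.525 − 1.55 = 0.75%.
Difference = 2.35 − (0.75) = 1.6 pp.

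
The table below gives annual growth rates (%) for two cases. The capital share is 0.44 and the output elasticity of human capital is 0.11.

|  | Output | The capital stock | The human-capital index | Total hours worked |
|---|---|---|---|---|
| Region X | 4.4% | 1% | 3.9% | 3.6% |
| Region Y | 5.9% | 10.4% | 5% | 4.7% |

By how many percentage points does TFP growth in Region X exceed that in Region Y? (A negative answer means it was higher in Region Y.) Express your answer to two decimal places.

3.25 percentage points

Labor's share = 1 − 0.44 − 0.11 = 0.45.
Region X: TFP = 4.4 − 0.44 − 0.429 − 1.62 = 1.911%.
Region Y: TFP = 5.9 − 4.576 − 0.55 − 2.115 = -1.341%.
Difference = 1.911 − (-1.341) = 3.252 pp.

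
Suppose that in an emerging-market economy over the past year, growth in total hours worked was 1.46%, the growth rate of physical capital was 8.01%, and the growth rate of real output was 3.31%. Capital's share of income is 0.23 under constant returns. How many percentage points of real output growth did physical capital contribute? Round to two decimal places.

1.84 pp

Contribution = share × growth = 0.23 × 8.01 = 1.8423 pp.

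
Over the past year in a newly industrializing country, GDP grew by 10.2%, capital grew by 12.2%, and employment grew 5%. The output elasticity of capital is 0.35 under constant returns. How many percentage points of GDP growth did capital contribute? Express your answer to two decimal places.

4.27 percentage points

Contribution = share × growth = 0.35 × 12.2 = 4.27 pp.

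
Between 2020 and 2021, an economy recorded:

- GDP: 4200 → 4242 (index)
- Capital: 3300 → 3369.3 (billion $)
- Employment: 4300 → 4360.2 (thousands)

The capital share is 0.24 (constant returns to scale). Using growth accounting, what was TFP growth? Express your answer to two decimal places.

GDP growth = (4242 − 4200) / 4200 = 1%.
Capital growth = (3369.3 − 3300) / 3300 = 2.1%.
Employment growth = (4360.2 − 4300) / 4300 = 1.4%.
Labor's share = 1 − 0.24 = 0.76.
Capital: 0.24 × 2.1 = 0.504 pp.
Employment: 0.76 × 1.4 = 1.064 pp.
TFP growth = 1 − 1.568 = -0.568%.

-0.57%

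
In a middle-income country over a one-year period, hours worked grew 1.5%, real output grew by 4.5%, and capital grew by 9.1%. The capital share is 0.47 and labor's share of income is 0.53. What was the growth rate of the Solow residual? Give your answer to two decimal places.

Labor's share = 1 − 0.47 = 0.53.
Capital: 0.47 × 9.1 = 4.277 pp.
Hours worked: 0.53 × 1.5 = 0.795 pp.
TFP growth = 4.5 − 5.072 = -0.572%.

-0.57%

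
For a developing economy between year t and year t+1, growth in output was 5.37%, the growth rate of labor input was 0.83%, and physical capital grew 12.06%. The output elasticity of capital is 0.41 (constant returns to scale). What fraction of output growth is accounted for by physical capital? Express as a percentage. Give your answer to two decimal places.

Physical capital accounted for 92.08% of growth.

Physical capital contributed 0.41 × 12.06 = 4.9446 pp.
Share of growth = 4.9446 / 5.37 × 100 = 92.0782%.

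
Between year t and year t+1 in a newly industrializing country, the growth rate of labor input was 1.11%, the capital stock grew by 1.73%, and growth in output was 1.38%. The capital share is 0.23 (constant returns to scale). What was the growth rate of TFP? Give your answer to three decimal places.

Labor's share = 1 − 0.23 = 0.77.
The capital stock: 0.23 × 1.73 = 0.3979 pp.
Labor input: 0.77 × 1.11 = 0.8547 pp.
TFP growth = 1.38 − 1.2526 = 0.1274%.

0.127%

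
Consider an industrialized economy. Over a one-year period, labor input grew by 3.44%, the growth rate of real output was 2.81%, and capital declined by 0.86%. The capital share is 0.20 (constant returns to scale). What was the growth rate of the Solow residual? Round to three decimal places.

Labor's share = 1 − 0.2 = 0.8.
Capital: 0.2 × (-0.86) = -0.172 pp.
Labor input: 0.8 × 3.44 = 2.752 pp.
TFP growth = 2.81 − 2.58 = 0.23%.

The Solow residual growth was 0.230%.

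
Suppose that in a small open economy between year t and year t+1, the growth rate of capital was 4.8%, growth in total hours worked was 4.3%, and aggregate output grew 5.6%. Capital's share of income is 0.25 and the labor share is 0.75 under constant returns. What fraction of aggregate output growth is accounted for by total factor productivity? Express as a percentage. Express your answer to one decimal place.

Labor's share = 1 − 0.25 = 0.75.
Capital: 0.25 × 4.8 = 1.2 pp.
Total hours worked: 0.75 × 4.3 = 3.225 pp.
TFP growth = 5.6 − 4.425 = 1.175%.
TFP share of growth = 1.175 / 5.6 × 100 = 20.982%.

Total factor productivity accounted for 21.0% of growth.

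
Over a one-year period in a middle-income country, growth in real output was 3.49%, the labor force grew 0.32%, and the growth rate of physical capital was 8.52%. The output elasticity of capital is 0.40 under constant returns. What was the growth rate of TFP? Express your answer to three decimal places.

Labor's share = 1 − 0.4 = 0.6.
Physical capital: 0.4 × 8.52 = 3.408 pp.
The labor force: 0.6 × 0.32 = 0.192 pp.
TFP growth = 3.49 − 3.6 = -0.11%.

-0.110%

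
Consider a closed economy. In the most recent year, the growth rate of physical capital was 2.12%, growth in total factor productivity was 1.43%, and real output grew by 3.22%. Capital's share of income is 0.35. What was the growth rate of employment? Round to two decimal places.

Labor's share = 1 − 0.35 = 0.65.
gY = gA + 0.35×2.12 + 0.65×g.
0.65×g = 3.22 − 1.43 − 0.742 = 1.048.
g = 1.048 / 0.65 = 1.6123%.

1.61%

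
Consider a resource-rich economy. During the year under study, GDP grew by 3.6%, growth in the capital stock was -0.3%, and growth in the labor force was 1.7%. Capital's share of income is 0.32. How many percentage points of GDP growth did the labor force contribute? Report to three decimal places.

Labor's share = 1 − 0.32 = 0.68.
Contribution = share × growth = 0.68 × 1.7 = 1.156 pp.

1.156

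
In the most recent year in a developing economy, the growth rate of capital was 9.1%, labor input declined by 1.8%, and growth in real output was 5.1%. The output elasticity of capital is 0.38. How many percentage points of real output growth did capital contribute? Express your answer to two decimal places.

Contribution = share × growth = 0.38 × 9.1 = 3.458 pp.

3.46 pp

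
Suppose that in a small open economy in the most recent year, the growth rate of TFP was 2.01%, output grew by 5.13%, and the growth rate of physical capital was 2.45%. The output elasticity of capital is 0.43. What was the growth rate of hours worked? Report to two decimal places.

3.63%

Labor's share = 1 − 0.43 = 0.57.
gY = gA + 0.43×2.45 + 0.57×g.
0.57×g = 5.13 − 2.01 − 1.0535 = 2.0665.
g = 2.0665 / 0.57 = 3.6254%.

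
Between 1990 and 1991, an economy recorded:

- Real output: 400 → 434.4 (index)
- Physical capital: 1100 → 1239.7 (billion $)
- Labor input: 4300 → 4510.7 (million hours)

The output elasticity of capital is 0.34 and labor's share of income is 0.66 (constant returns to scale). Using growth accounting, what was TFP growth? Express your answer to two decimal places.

Real output growth = (434.4 − 400) / 400 = 8.6%.
Physical capital growth = (1239.7 − 1100) / 1100 = 12.7%.
Labor input growth = (4510.7 − 4300) / 4300 = 4.9%.
Labor's share = 1 − 0.34 = 0.66.
Physical capital: 0.34 × 12.7 = 4.318 pp.
Labor input: 0.66 × 4.9 = 3.234 pp.
TFP growth = 8.6 − 7.552 = 1.048%.

1.05%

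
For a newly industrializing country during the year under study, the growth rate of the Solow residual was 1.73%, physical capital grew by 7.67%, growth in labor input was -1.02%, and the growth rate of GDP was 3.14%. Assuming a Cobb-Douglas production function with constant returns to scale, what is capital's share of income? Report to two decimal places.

α = 0.28

gY = gA + α·gK + (1−α)·gL, so gY − gA − gL = α(gK − gL).
3.14 − 1.73 + 1.02 = α × (7.67 − (-1.02)).
2.43 = 8.69 α, so α = 0.2796.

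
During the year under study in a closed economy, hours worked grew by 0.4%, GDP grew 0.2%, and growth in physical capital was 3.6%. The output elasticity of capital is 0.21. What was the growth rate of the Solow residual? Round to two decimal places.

Labor's share = 1 − 0.21 = 0.79.
Physical capital: 0.21 × 3.6 = 0.756 pp.
Hours worked: 0.79 × 0.4 = 0.316 pp.
TFP growth = 0.2 − 1.072 = -0.872%.

-0.87%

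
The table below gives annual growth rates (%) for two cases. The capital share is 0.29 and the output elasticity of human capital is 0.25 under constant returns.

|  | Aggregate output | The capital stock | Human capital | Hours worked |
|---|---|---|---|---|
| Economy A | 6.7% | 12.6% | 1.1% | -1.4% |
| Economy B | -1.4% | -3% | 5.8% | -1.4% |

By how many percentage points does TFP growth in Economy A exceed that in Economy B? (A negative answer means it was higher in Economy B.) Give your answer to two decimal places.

Labor's share = 1 − 0.29 − 0.25 = 0.46.
Economy A: TFP = 6.7 − 3.654 − 0.275 + 0.644 = 3.415%.
Economy B: TFP = -1.4 + 0.87 − 1.45 + 0.644 = -1.336%.
Difference = 3.415 − (-1.336) = 4.751 pp.

4.75 percentage points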